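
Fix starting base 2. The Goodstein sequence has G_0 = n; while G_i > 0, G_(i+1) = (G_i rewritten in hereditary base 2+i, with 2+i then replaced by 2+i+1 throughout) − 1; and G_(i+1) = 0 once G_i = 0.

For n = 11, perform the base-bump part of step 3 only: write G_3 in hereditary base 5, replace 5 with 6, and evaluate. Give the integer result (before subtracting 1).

279938

11 —HB2→ 2^(2 + 1) + 2 + 1 —bump→ 3^(3 + 1) + 3 + 1 = 85 —(−1)→ 84
84 —HB3→ 3^(3 + 1) + 3 —bump→ 4^(4 + 1) + 4 = 1028 —(−1)→ 1027
1027 —HB4→ 4^(4 + 1) + 3 —bump→ 5^(5 + 1) + 3 = 15628 —(−1)→ 15627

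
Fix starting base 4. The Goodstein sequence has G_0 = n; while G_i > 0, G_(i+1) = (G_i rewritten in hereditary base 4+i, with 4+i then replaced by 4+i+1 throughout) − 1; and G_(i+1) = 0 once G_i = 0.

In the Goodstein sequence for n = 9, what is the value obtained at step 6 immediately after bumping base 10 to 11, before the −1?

12

base 4: 9 = 2·4 + 1; at 5: 2·5 + 1 = 11; next = 10
base 5: 10 = 2·5; at 6: 2·6 = 12; next = 11
base 6: 11 = 6 + 5; at 7: 7 + 5 = 12; next = 11
base 7: 11 = 7 + 4; at 8: 8 + 4 = 12; next = 11
base 8: 11 = 8 + 3; at 9: 9 + 3 = 12; next = 11
base 9: 11 = 9 + 2; at 10: 10 + 2 = 12; next = 11
base 10: 11 = 10 + 1; at 11: 11 + 1 = 12; next = 11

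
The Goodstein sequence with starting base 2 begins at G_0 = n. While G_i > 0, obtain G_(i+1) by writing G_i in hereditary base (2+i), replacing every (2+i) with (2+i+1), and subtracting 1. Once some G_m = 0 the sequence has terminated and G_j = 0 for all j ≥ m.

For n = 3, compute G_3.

2

G_0=3  [base 2] 2 + 1  →[2↦3]→  3 + 1 = 4  −1 ⇒ G_1=3
G_1=3  [base 3] 3  →[3↦4]→  4 = 4  −1 ⇒ G_2=3
G_2=3  [base 4] 3  →[4↦5]→  3 = 3  −1 ⇒ G_3=2
G_3=2  [base 5] 2  →[5↦6]→  2 = 2  −1 ⇒ G_4=1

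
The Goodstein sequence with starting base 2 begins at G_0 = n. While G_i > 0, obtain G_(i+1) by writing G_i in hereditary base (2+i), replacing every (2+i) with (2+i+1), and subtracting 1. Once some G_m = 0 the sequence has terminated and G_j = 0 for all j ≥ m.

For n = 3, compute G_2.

G_0 = 3. HB_2(3) = 2 + 1. Bump = 4. G_1 = 3.
G_1 = 3. HB_3(3) = 3. Bump = 4. G_2 = 3.
G_2 = 3. HB_4(3) = 3. Bump = 3. G_3 = 2.

3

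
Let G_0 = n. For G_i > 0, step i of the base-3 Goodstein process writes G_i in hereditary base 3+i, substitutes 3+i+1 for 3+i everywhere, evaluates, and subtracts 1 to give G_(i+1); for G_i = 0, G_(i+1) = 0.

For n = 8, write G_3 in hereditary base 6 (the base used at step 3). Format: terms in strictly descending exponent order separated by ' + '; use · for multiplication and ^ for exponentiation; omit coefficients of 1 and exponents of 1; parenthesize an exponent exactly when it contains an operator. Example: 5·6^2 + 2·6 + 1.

6 + 5

base 3: 8 = 2·3 + 2; at 4: 2·4 + 2 = 10; next = 9
base 4: 9 = 2·4 + 1; at 5: 2·5 + 1 = 11; next = 10
base 5: 10 = 2·5; at 6: 2·6 = 12; next = 11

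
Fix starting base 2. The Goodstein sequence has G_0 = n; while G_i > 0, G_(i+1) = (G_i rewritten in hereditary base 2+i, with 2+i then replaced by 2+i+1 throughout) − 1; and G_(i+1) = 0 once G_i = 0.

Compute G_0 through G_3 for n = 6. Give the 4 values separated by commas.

6, 29, 257, 3125

step 0: 6 = 2^2 + 2; sub 3 for 2: 3^3 + 3; = 30; G_1 = 30−1 = 29
step 1: 29 = 3^3 + 2; sub 4 for 3: 4^4 + 2; = 258; G_2 = 258−1 = 257
step 2: 257 = 4^4 + 1; sub 5 for 4: 5^5 + 1; = 3126; G_3 = 3126−1 = 3125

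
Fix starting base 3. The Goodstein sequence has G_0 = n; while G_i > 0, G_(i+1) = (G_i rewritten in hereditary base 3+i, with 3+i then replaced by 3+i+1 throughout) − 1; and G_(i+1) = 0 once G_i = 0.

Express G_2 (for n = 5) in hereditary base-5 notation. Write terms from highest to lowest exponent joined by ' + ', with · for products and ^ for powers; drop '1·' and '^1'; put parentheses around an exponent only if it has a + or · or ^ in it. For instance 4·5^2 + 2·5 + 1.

5

step 0: 5 = 3 + 2; sub 4 for 3: 4 + 2; = 6; G_1 = 6−1 = 5
step 1: 5 = 4 + 1; sub 5 for 4: 5 + 1; = 6; G_2 = 6−1 = 5
step 2: 5 = 5; sub 6 for 5: 6; = 6; G_3 = 6−1 = 5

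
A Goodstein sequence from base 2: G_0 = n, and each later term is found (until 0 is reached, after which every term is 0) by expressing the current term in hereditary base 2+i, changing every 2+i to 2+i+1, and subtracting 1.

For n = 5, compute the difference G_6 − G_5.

G_0 = 5. HB_2(5) = 2^2 + 1. Bump = 28. G_1 = 27.
G_1 = 27. HB_3(27) = 3^3. Bump = 256. G_2 = 255.
G_2 = 255. HB_4(255) = 3·4^3 + 3·4^2 + 3·4 + 3. Bump = 468. G_3 = 467.
G_3 = 467. HB_5(467) = 3·5^3 + 3·5^2 + 3·5 + 2. Bump = 776. G_4 = 775.
G_4 = 775. HB_6(775) = 3·6^3 + 3·6^2 + 3·6 + 1. Bump = 1198. G_5 = 1197.
G_5 = 1197. HB_7(1197) = 3·7^3 + 3·7^2 + 3·7. Bump = 1752. G_6 = 1751.

554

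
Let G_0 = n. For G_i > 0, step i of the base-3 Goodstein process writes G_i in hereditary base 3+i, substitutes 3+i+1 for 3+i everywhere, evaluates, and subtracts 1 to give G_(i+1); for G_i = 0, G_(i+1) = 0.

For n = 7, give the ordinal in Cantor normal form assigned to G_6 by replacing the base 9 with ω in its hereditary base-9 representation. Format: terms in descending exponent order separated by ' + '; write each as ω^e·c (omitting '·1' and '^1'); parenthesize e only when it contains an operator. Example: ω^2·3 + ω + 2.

ω

G_0 = 7. HB_3(7) = 2·3 + 1. Bump = 9. G_1 = 8.
G_1 = 8. HB_4(8) = 2·4. Bump = 10. G_2 = 9.
G_2 = 9. HB_5(9) = 5 + 4. Bump = 10. G_3 = 9.
G_3 = 9. HB_6(9) = 6 + 3. Bump = 10. G_4 = 9.
G_4 = 9. HB_7(9) = 7 + 2. Bump = 10. G_5 = 9.
G_5 = 9. HB_8(9) = 8 + 1. Bump = 10. G_6 = 9.
G_6 = 9. HB_9(9) = 9. Bump = 10. G_7 = 9.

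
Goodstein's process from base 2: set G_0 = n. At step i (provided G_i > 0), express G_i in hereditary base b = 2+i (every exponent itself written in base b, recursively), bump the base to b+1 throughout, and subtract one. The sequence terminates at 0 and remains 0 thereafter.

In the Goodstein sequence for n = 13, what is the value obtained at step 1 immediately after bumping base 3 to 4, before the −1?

1280

13 —HB2→ 2^(2 + 1) + 2^2 + 1 —bump→ 3^(3 + 1) + 3^3 + 1 = 109 —(−1)→ 108
108 —HB3→ 3^(3 + 1) + 3^3 —bump→ 4^(4 + 1) + 4^4 = 1280 —(−1)→ 1279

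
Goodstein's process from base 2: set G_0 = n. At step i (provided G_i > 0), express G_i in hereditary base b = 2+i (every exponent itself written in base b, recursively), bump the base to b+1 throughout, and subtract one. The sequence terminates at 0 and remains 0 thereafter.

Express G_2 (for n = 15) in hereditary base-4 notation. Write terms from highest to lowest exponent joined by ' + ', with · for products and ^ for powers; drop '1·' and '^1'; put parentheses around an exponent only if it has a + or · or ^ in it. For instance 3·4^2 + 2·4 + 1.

4^(4 + 1) + 4^4 + 3

[0] 15 ≡ 2^(2 + 1) + 2^2 + 2 + 1 (base 2). Lift 3: 112. −1: 111.
[1] 111 ≡ 3^(3 + 1) + 3^3 + 3 (base 3). Lift 4: 1284. −1: 1283.
[2] 1283 ≡ 4^(4 + 1) + 4^4 + 3 (base 4). Lift 5: 18753. −1: 18752.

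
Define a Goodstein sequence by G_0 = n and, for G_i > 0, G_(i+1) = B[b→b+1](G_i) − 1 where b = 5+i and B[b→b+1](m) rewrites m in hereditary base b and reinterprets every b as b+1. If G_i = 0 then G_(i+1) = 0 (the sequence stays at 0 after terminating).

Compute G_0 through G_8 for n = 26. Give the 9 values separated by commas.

26, 36, 48, 53, 58, 63, 68, 73, 78

step 0: 26 = 5^2 + 1; sub 6 for 5: 6^2 + 1; = 37; G_1 = 37−1 = 36
step 1: 36 = 6^2; sub 7 for 6: 7^2; = 49; G_2 = 49−1 = 48
step 2: 48 = 6·7 + 6; sub 8 for 7: 6·8 + 6; = 54; G_3 = 54−1 = 53
step 3: 53 = 6·8 + 5; sub 9 for 8: 6·9 + 5; = 59; G_4 = 59−1 = 58
step 4: 58 = 6·9 + 4; sub 10 for 9: 6·10 + 4; = 64; G_5 = 64−1 = 63
step 5: 63 = 6·10 + 3; sub 11 for 10: 6·11 + 3; = 69; G_6 = 69−1 = 68
step 6: 68 = 6·11 + 2; sub 12 for 11: 6·12 + 2; = 74; G_7 = 74−1 = 73
step 7: 73 = 6·12 + 1; sub 13 for 12: 6·13 + 1; = 79; G_8 = 79−1 = 78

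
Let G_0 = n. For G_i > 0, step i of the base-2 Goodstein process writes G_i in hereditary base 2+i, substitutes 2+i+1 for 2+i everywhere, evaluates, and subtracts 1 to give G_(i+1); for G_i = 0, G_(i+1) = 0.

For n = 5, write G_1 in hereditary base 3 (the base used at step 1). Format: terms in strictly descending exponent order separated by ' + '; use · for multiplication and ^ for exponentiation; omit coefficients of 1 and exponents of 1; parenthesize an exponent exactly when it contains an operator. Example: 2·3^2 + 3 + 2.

3^3

G_0 = 5. HB_2(5) = 2^2 + 1. Bump = 28. G_1 = 27.
G_1 = 27. HB_3(27) = 3^3. Bump = 256. G_2 = 255.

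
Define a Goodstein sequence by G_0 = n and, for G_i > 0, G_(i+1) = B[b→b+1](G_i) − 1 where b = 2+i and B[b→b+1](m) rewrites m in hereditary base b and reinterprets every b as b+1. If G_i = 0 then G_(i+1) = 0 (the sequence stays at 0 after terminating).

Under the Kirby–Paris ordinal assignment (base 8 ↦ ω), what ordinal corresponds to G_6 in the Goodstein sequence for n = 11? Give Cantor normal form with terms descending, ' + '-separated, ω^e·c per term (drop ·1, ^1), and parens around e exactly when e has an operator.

ω^ω·7 + ω^7·7 + ω^6·7 + ω^5·7 + ω^4·7 + ω^3·7 + ω^2·7 + ω·7 + 7

11 —HB2→ 2^(2 + 1) + 2 + 1 —bump→ 3^(3 + 1) + 3 + 1 = 85 —(−1)→ 84
84 —HB3→ 3^(3 + 1) + 3 —bump→ 4^(4 + 1) + 4 = 1028 —(−1)→ 1027
1027 —HB4→ 4^(4 + 1) + 3 —bump→ 5^(5 + 1) + 3 = 15628 —(−1)→ 15627
15627 —HB5→ 5^(5 + 1) + 2 —bump→ 6^(6 + 1) + 2 = 279938 —(−1)→ 279937
279937 —HB6→ 6^(6 + 1) + 1 —bump→ 7^(7 + 1) + 1 = 5764802 —(−1)→ 5764801
5764801 —HB7→ 7^(7 + 1) —bump→ 8^(8 + 1) = 134217728 —(−1)→ 134217727
134217727 —HB8→ 7·8^8 + 7·8^7 + 7·8^6 + 7·8^5 + 7·8^4 + 7·8^3 + 7·8^2 + 7·8 + 7 —bump→ 7·9^9 + 7·9^7 + 7·9^6 + 7·9^5 + 7·9^4 + 7·9^3 + 7·9^2 + 7·9 + 7 = 2749609303 —(−1)→ 2749609302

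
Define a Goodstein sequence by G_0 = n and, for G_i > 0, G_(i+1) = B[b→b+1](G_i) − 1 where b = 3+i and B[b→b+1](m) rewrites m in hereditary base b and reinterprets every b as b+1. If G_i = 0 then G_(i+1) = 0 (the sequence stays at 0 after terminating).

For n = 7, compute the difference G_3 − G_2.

0

(0) 7|_3 = 2·3 + 1 ↦ 2·4 + 1|_4 = 9 ⇒ 8
(1) 8|_4 = 2·4 ↦ 2·5|_5 = 10 ⇒ 9
(2) 9|_5 = 5 + 4 ↦ 6 + 4|_6 = 10 ⇒ 9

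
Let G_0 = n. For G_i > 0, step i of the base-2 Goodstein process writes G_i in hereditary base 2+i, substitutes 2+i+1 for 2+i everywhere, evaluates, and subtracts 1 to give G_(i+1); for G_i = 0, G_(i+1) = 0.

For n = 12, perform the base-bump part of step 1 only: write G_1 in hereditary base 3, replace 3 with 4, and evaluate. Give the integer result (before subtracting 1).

G_0=12  [base 2] 2^(2 + 1) + 2^2  →[2↦3]→  3^(3 + 1) + 3^3 = 108  −1 ⇒ G_1=107
G_1=107  [base 3] 3^(3 + 1) + 2·3^2 + 2·3 + 2  →[3↦4]→  4^(4 + 1) + 2·4^2 + 2·4 + 2 = 1066  −1 ⇒ G_2=1065

1066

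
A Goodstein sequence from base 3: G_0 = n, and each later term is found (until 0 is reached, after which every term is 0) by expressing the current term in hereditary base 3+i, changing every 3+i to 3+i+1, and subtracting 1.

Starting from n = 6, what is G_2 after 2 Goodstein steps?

6 —HB3→ 2·3 —bump→ 2·4 = 8 —(−1)→ 7
7 —HB4→ 4 + 3 —bump→ 5 + 3 = 8 —(−1)→ 7
7 —HB5→ 5 + 2 —bump→ 6 + 2 = 8 —(−1)→ 7

7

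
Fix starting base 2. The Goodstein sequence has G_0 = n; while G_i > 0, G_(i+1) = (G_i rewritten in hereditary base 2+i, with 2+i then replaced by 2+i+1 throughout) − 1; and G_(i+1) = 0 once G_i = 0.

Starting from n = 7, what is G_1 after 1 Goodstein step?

30

i=0: 7 = 2^2 + 2 + 1 (b=2); 2→3: 3^3 + 3 + 1 = 31; 31−1 = 30
i=1: 30 = 3^3 + 3 (b=3); 3→4: 4^4 + 4 = 260; 260−1 = 259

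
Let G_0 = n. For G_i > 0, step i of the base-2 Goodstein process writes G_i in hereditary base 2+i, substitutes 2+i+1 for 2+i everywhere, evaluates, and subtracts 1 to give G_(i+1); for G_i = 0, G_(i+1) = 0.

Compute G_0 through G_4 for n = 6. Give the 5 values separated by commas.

[0] 6 ≡ 2^2 + 2 (base 2). Lift 3: 30. −1: 29.
[1] 29 ≡ 3^3 + 2 (base 3). Lift 4: 258. −1: 257.
[2] 257 ≡ 4^4 + 1 (base 4). Lift 5: 3126. −1: 3125.
[3] 3125 ≡ 5^5 (base 5). Lift 6: 46656. −1: 46655.

6, 29, 257, 3125, 46655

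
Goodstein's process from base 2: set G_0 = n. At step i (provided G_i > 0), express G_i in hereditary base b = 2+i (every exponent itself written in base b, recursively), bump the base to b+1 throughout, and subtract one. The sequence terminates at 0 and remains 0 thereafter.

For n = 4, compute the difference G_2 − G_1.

15

i=0: 4 = 2^2 (b=2); 2→3: 3^3 = 27; 27−1 = 26
i=1: 26 = 2·3^2 + 2·3 + 2 (b=3); 3→4: 2·4^2 + 2·4 + 2 = 42; 42−1 = 41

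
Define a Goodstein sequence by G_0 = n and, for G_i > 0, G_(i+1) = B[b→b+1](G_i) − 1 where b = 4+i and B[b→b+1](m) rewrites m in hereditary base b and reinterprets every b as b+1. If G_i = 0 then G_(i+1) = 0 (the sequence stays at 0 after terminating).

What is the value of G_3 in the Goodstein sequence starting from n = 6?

6

base 4: 6 = 4 + 2; at 5: 5 + 2 = 7; next = 6
base 5: 6 = 5 + 1; at 6: 6 + 1 = 7; next = 6
base 6: 6 = 6; at 7: 7 = 7; next = 6
base 7: 6 = 6; at 8: 6 = 6; next = 5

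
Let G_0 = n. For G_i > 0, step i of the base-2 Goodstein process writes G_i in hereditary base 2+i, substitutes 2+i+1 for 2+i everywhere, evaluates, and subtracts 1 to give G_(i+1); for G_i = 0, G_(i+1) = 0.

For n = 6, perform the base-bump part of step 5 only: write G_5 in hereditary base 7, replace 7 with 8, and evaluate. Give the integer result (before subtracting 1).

187244

step 0: 6 = 2^2 + 2; sub 3 for 2: 3^3 + 3; = 30; G_1 = 30−1 = 29
step 1: 29 = 3^3 + 2; sub 4 for 3: 4^4 + 2; = 258; G_2 = 258−1 = 257
step 2: 257 = 4^4 + 1; sub 5 for 4: 5^5 + 1; = 3126; G_3 = 3126−1 = 3125
step 3: 3125 = 5^5; sub 6 for 5: 6^6; = 46656; G_4 = 46656−1 = 46655
step 4: 46655 = 5·6^5 + 5·6^4 + 5·6^3 + 5·6^2 + 5·6 + 5; sub 7 for 6: 5·7^5 + 5·7^4 + 5·7^3 + 5·7^2 + 5·7 + 5; = 98040; G_5 = 98040−1 = 98039
step 5: 98039 = 5·7^5 + 5·7^4 + 5·7^3 + 5·7^2 + 5·7 + 4; sub 8 for 7: 5·8^5 + 5·8^4 + 5·8^3 + 5·8^2 + 5·8 + 4; = 187244; G_6 = 187244−1 = 187243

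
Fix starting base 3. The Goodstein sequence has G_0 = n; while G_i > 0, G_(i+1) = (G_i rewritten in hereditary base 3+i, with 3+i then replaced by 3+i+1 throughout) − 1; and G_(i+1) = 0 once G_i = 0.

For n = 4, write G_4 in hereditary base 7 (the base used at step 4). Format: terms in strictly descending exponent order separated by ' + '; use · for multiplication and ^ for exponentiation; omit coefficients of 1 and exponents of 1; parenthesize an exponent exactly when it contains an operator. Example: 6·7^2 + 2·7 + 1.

2

step 0: 4 = 3 + 1; sub 4 for 3: 4 + 1; = 5; G_1 = 5−1 = 4
step 1: 4 = 4; sub 5 for 4: 5; = 5; G_2 = 5−1 = 4
step 2: 4 = 4; sub 6 for 5: 4; = 4; G_3 = 4−1 = 3
step 3: 3 = 3; sub 7 for 6: 3; = 3; G_4 = 3−1 = 2
step 4: 2 = 2; sub 8 for 7: 2; = 2; G_5 = 2−1 = 1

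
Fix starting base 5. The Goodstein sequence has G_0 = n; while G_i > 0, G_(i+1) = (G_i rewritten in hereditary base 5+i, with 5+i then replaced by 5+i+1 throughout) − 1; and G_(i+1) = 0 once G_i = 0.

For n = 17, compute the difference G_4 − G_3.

i=0: 17 = 3·5 + 2 (b=5); 5→6: 3·6 + 2 = 20; 20−1 = 19
i=1: 19 = 3·6 + 1 (b=6); 6→7: 3·7 + 1 = 22; 22−1 = 21
i=2: 21 = 3·7 (b=7); 7→8: 3·8 = 24; 24−1 = 23
i=3: 23 = 2·8 + 7 (b=8); 8→9: 2·9 + 7 = 25; 25−1 = 24

1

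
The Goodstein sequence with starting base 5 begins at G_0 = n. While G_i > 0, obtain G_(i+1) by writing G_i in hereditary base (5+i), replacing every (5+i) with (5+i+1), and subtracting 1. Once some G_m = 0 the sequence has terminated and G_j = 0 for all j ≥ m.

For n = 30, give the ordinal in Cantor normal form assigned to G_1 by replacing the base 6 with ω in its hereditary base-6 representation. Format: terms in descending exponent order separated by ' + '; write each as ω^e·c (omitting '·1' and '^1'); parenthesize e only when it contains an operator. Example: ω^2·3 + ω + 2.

ω^2 + 5

30 —HB5→ 5^2 + 5 —bump→ 6^2 + 6 = 42 —(−1)→ 41
41 —HB6→ 6^2 + 5 —bump→ 7^2 + 5 = 54 —(−1)→ 53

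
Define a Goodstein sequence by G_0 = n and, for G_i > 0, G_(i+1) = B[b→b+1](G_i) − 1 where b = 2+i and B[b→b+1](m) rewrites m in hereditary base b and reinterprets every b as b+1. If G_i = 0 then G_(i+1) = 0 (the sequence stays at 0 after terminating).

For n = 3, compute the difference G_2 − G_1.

3 —HB2→ 2 + 1 —bump→ 3 + 1 = 4 —(−1)→ 3
3 —HB3→ 3 —bump→ 4 = 4 —(−1)→ 3

0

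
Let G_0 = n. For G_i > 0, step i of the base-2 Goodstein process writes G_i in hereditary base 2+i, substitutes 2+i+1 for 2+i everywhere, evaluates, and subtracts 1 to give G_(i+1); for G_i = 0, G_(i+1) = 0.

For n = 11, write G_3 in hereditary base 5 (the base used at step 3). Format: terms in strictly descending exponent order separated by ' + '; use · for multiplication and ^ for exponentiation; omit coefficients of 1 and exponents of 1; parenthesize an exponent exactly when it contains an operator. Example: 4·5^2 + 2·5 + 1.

5^(5 + 1) + 2

base 2: 11 = 2^(2 + 1) + 2 + 1; at 3: 3^(3 + 1) + 3 + 1 = 85; next = 84
base 3: 84 = 3^(3 + 1) + 3; at 4: 4^(4 + 1) + 4 = 1028; next = 1027
base 4: 1027 = 4^(4 + 1) + 3; at 5: 5^(5 + 1) + 3 = 15628; next = 15627
base 5: 15627 = 5^(5 + 1) + 2; at 6: 6^(6 + 1) + 2 = 279938; next = 279937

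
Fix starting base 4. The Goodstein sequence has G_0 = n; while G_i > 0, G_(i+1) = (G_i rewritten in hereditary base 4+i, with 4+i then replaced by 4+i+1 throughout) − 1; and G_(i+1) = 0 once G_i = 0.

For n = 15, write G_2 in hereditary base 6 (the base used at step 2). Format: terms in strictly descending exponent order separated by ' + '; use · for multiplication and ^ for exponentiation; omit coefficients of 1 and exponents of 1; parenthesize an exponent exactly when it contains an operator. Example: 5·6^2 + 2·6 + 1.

(0) 15|_4 = 3·4 + 3 ↦ 3·5 + 3|_5 = 18 ⇒ 17
(1) 17|_5 = 3·5 + 2 ↦ 3·6 + 2|_6 = 20 ⇒ 19
(2) 19|_6 = 3·6 + 1 ↦ 3·7 + 1|_7 = 22 ⇒ 21

3·6 + 1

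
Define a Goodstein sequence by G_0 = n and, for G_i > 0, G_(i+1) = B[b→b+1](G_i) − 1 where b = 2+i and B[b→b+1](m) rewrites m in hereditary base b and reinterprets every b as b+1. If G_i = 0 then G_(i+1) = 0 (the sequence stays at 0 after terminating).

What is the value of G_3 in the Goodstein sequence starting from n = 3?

i=0: 3 = 2 + 1 (b=2); 2→3: 3 + 1 = 4; 4−1 = 3
i=1: 3 = 3 (b=3); 3→4: 4 = 4; 4−1 = 3
i=2: 3 = 3 (b=4); 4→5: 3 = 3; 3−1 = 2
i=3: 2 = 2 (b=5); 5→6: 2 = 2; 2−1 = 1

2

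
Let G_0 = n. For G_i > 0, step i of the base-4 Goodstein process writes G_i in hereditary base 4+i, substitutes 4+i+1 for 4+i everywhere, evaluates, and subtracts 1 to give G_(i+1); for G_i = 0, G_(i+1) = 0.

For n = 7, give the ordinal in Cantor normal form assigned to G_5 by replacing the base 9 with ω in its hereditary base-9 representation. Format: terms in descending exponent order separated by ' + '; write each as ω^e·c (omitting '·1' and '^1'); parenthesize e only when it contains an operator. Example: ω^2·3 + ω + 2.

(0) 7|_4 = 4 + 3 ↦ 5 + 3|_5 = 8 ⇒ 7
(1) 7|_5 = 5 + 2 ↦ 6 + 2|_6 = 8 ⇒ 7
(2) 7|_6 = 6 + 1 ↦ 7 + 1|_7 = 8 ⇒ 7
(3) 7|_7 = 7 ↦ 8|_8 = 8 ⇒ 7
(4) 7|_8 = 7 ↦ 7|_9 = 7 ⇒ 6
(5) 6|_9 = 6 ↦ 6|_10 = 6 ⇒ 5

6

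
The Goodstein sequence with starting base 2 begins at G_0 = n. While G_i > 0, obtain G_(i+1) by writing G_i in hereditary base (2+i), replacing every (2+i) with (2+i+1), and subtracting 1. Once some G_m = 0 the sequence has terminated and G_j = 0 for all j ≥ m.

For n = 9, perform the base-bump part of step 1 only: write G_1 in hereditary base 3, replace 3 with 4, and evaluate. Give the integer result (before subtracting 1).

i=0: 9 = 2^(2 + 1) + 1 (b=2); 2→3: 3^(3 + 1) + 1 = 82; 82−1 = 81
i=1: 81 = 3^(3 + 1) (b=3); 3→4: 4^(4 + 1) = 1024; 1024−1 = 1023

1024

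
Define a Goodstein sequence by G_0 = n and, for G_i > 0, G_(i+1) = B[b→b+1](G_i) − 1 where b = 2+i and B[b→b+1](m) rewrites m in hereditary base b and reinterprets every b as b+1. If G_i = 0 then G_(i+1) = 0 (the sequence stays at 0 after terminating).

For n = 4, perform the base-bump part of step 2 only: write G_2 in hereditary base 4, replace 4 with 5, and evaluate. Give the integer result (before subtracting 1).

[0] 4 ≡ 2^2 (base 2). Lift 3: 27. −1: 26.
[1] 26 ≡ 2·3^2 + 2·3 + 2 (base 3). Lift 4: 42. −1: 41.
[2] 41 ≡ 2·4^2 + 2·4 + 1 (base 4). Lift 5: 61. −1: 60.

61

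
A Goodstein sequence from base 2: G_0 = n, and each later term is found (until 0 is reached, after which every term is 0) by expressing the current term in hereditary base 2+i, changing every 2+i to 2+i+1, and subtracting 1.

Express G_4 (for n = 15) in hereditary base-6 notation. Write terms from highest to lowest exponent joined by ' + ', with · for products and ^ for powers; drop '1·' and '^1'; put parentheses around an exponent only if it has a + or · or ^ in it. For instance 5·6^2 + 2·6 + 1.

step 0: 15 = 2^(2 + 1) + 2^2 + 2 + 1; sub 3 for 2: 3^(3 + 1) + 3^3 + 3 + 1; = 112; G_1 = 112−1 = 111
step 1: 111 = 3^(3 + 1) + 3^3 + 3; sub 4 for 3: 4^(4 + 1) + 4^4 + 4; = 1284; G_2 = 1284−1 = 1283
step 2: 1283 = 4^(4 + 1) + 4^4 + 3; sub 5 for 4: 5^(5 + 1) + 5^5 + 3; = 18753; G_3 = 18753−1 = 18752
step 3: 18752 = 5^(5 + 1) + 5^5 + 2; sub 6 for 5: 6^(6 + 1) + 6^6 + 2; = 326594; G_4 = 326594−1 = 326593
step 4: 326593 = 6^(6 + 1) + 6^6 + 1; sub 7 for 6: 7^(7 + 1) + 7^7 + 1; = 6588345; G_5 = 6588345−1 = 6588344

6^(6 + 1) + 6^6 + 1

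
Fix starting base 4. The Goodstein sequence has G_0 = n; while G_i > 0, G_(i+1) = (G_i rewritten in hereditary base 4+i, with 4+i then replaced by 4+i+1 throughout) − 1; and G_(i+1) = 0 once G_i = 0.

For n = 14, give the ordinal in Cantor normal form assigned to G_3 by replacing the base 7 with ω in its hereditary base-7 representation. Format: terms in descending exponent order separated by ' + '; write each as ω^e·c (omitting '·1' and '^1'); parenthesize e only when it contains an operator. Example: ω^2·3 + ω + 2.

G_0=14  [base 4] 3·4 + 2  →[4↦5]→  3·5 + 2 = 17  −1 ⇒ G_1=16
G_1=16  [base 5] 3·5 + 1  →[5↦6]→  3·6 + 1 = 19  −1 ⇒ G_2=18
G_2=18  [base 6] 3·6  →[6↦7]→  3·7 = 21  −1 ⇒ G_3=20

ω·2 + 6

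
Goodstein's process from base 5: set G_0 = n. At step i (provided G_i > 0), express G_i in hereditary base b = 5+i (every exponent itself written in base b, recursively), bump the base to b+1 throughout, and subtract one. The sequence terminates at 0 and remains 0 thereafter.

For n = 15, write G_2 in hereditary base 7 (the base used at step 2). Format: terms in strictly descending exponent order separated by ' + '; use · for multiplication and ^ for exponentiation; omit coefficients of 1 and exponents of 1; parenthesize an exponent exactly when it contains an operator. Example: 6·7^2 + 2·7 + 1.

G_0 = 15. HB_5(15) = 3·5. Bump = 18. G_1 = 17.
G_1 = 17. HB_6(17) = 2·6 + 5. Bump = 19. G_2 = 18.
G_2 = 18. HB_7(18) = 2·7 + 4. Bump = 20. G_3 = 19.

2·7 + 4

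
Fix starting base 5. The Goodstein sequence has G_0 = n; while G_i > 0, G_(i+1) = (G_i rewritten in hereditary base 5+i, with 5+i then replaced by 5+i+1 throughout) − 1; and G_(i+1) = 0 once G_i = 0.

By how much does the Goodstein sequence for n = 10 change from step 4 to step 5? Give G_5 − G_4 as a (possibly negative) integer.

G_0 = 10. HB_5(10) = 2·5. Bump = 12. G_1 = 11.
G_1 = 11. HB_6(11) = 6 + 5. Bump = 12. G_2 = 11.
G_2 = 11. HB_7(11) = 7 + 4. Bump = 12. G_3 = 11.
G_3 = 11. HB_8(11) = 8 + 3. Bump = 12. G_4 = 11.
G_4 = 11. HB_9(11) = 9 + 2. Bump = 12. G_5 = 11.

0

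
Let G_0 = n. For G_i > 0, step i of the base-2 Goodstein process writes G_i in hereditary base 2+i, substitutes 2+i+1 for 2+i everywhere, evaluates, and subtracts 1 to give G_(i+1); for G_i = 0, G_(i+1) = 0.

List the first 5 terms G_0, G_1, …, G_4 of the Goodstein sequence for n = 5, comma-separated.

(0) 5|_2 = 2^2 + 1 ↦ 3^3 + 1|_3 = 28 ⇒ 27
(1) 27|_3 = 3^3 ↦ 4^4|_4 = 256 ⇒ 255
(2) 255|_4 = 3·4^3 + 3·4^2 + 3·4 + 3 ↦ 3·5^3 + 3·5^2 + 3·5 + 3|_5 = 468 ⇒ 467
(3) 467|_5 = 3·5^3 + 3·5^2 + 3·5 + 2 ↦ 3·6^3 + 3·6^2 + 3·6 + 2|_6 = 776 ⇒ 775

5, 27, 255, 467, 775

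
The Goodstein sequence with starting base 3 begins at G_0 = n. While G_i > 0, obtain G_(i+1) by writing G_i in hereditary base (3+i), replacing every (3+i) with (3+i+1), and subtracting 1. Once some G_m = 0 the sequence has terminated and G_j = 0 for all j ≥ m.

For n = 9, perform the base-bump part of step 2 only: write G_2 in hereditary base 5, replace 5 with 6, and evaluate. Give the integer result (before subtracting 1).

(0) 9|_3 = 3^2 ↦ 4^2|_4 = 16 ⇒ 15
(1) 15|_4 = 3·4 + 3 ↦ 3·5 + 3|_5 = 18 ⇒ 17
(2) 17|_5 = 3·5 + 2 ↦ 3·6 + 2|_6 = 20 ⇒ 19

20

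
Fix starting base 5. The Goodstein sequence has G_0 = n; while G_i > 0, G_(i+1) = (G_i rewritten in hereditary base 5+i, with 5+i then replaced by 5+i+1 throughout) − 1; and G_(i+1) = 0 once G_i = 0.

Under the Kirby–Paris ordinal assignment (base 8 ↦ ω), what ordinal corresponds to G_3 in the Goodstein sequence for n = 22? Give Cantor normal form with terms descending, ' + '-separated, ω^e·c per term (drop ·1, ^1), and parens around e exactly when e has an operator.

(0) 22|_5 = 4·5 + 2 ↦ 4·6 + 2|_6 = 26 ⇒ 25
(1) 25|_6 = 4·6 + 1 ↦ 4·7 + 1|_7 = 29 ⇒ 28
(2) 28|_7 = 4·7 ↦ 4·8|_8 = 32 ⇒ 31

ω·3 + 7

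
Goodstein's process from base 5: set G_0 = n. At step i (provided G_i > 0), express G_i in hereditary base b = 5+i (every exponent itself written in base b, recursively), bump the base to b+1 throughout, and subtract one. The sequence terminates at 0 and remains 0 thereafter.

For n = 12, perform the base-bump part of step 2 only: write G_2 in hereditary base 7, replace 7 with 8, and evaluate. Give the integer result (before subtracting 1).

16

12 —HB5→ 2·5 + 2 —bump→ 2·6 + 2 = 14 —(−1)→ 13
13 —HB6→ 2·6 + 1 —bump→ 2·7 + 1 = 15 —(−1)→ 14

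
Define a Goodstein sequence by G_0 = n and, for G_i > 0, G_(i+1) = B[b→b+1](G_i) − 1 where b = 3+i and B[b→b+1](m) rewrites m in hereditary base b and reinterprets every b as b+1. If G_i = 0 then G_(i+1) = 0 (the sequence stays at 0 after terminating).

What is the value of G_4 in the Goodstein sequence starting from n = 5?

4

G_0 = 5. HB_3(5) = 3 + 2. Bump = 6. G_1 = 5.
G_1 = 5. HB_4(5) = 4 + 1. Bump = 6. G_2 = 5.
G_2 = 5. HB_5(5) = 5. Bump = 6. G_3 = 5.
G_3 = 5. HB_6(5) = 5. Bump = 5. G_4 = 4.
G_4 = 4. HB_7(4) = 4. Bump = 4. G_5 = 3.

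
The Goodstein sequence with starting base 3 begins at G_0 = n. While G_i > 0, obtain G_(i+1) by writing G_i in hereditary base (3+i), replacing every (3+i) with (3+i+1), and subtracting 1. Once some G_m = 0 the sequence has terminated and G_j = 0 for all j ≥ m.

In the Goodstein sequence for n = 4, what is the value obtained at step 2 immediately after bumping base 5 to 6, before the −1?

4 —HB3→ 3 + 1 —bump→ 4 + 1 = 5 —(−1)→ 4
4 —HB4→ 4 —bump→ 5 = 5 —(−1)→ 4
4 —HB5→ 4 —bump→ 4 = 4 —(−1)→ 3

4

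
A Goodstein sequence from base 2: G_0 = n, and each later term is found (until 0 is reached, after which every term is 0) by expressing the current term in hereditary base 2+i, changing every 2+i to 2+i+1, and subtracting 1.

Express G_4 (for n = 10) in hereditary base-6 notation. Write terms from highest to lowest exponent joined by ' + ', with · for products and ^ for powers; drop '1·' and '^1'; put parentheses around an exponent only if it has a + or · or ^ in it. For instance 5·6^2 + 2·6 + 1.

base 2: 10 = 2^(2 + 1) + 2; at 3: 3^(3 + 1) + 3 = 84; next = 83
base 3: 83 = 3^(3 + 1) + 2; at 4: 4^(4 + 1) + 2 = 1026; next = 1025
base 4: 1025 = 4^(4 + 1) + 1; at 5: 5^(5 + 1) + 1 = 15626; next = 15625
base 5: 15625 = 5^(5 + 1); at 6: 6^(6 + 1) = 279936; next = 279935

5·6^6 + 5·6^5 + 5·6^4 + 5·6^3 + 5·6^2 + 5·6 + 5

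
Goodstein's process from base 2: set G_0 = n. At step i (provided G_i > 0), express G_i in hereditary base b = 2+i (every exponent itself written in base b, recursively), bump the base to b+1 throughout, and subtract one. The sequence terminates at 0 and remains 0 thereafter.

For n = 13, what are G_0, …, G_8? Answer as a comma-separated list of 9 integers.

base 2: 13 = 2^(2 + 1) + 2^2 + 1; at 3: 3^(3 + 1) + 3^3 + 1 = 109; next = 108
base 3: 108 = 3^(3 + 1) + 3^3; at 4: 4^(4 + 1) + 4^4 = 1280; next = 1279
base 4: 1279 = 4^(4 + 1) + 3·4^3 + 3·4^2 + 3·4 + 3; at 5: 5^(5 + 1) + 3·5^3 + 3·5^2 + 3·5 + 3 = 16093; next = 16092
base 5: 16092 = 5^(5 + 1) + 3·5^3 + 3·5^2 + 3·5 + 2; at 6: 6^(6 + 1) + 3·6^3 + 3·6^2 + 3·6 + 2 = 280712; next = 280711
base 6: 280711 = 6^(6 + 1) + 3·6^3 + 3·6^2 + 3·6 + 1; at 7: 7^(7 + 1) + 3·7^3 + 3·7^2 + 3·7 + 1 = 5765999; next = 5765998
base 7: 5765998 = 7^(7 + 1) + 3·7^3 + 3·7^2 + 3·7; at 8: 8^(8 + 1) + 3·8^3 + 3·8^2 + 3·8 = 134219480; next = 134219479
base 8: 134219479 = 8^(8 + 1) + 3·8^3 + 3·8^2 + 2·8 + 7; at 9: 9^(9 + 1) + 3·9^3 + 3·9^2 + 2·9 + 7 = 3486786856; next = 3486786855
base 9: 3486786855 = 9^(9 + 1) + 3·9^3 + 3·9^2 + 2·9 + 6; at 10: 10^(10 + 1) + 3·10^3 + 3·10^2 + 2·10 + 6 = 100000003326; next = 100000003325

13, 108, 1279, 16092, 280711, 5765998, 134219479, 3486786855, 100000003325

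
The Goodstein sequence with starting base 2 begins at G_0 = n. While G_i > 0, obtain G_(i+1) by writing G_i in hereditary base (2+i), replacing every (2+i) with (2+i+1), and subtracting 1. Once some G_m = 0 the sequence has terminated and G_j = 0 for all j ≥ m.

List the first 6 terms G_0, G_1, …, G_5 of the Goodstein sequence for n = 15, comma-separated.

15, 111, 1283, 18752, 326593, 6588344

15 —HB2→ 2^(2 + 1) + 2^2 + 2 + 1 —bump→ 3^(3 + 1) + 3^3 + 3 + 1 = 112 —(−1)→ 111
111 —HB3→ 3^(3 + 1) + 3^3 + 3 —bump→ 4^(4 + 1) + 4^4 + 4 = 1284 —(−1)→ 1283
1283 —HB4→ 4^(4 + 1) + 4^4 + 3 —bump→ 5^(5 + 1) + 5^5 + 3 = 18753 —(−1)→ 18752
18752 —HB5→ 5^(5 + 1) + 5^5 + 2 —bump→ 6^(6 + 1) + 6^6 + 2 = 326594 —(−1)→ 326593
326593 —HB6→ 6^(6 + 1) + 6^6 + 1 —bump→ 7^(7 + 1) + 7^7 + 1 = 6588345 —(−1)→ 6588344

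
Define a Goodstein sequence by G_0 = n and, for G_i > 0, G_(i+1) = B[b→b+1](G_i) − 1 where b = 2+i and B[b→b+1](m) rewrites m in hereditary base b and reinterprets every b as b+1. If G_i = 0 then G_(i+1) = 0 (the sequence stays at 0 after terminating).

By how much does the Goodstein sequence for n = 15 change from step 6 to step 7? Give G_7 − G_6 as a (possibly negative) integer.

15 —HB2→ 2^(2 + 1) + 2^2 + 2 + 1 —bump→ 3^(3 + 1) + 3^3 + 3 + 1 = 112 —(−1)→ 111
111 —HB3→ 3^(3 + 1) + 3^3 + 3 —bump→ 4^(4 + 1) + 4^4 + 4 = 1284 —(−1)→ 1283
1283 —HB4→ 4^(4 + 1) + 4^4 + 3 —bump→ 5^(5 + 1) + 5^5 + 3 = 18753 —(−1)→ 18752
18752 —HB5→ 5^(5 + 1) + 5^5 + 2 —bump→ 6^(6 + 1) + 6^6 + 2 = 326594 —(−1)→ 326593
326593 —HB6→ 6^(6 + 1) + 6^6 + 1 —bump→ 7^(7 + 1) + 7^7 + 1 = 6588345 —(−1)→ 6588344
6588344 —HB7→ 7^(7 + 1) + 7^7 —bump→ 8^(8 + 1) + 8^8 = 150994944 —(−1)→ 150994943
150994943 —HB8→ 8^(8 + 1) + 7·8^7 + 7·8^6 + 7·8^5 + 7·8^4 + 7·8^3 + 7·8^2 + 7·8 + 7 —bump→ 9^(9 + 1) + 7·9^7 + 7·9^6 + 7·9^5 + 7·9^4 + 7·9^3 + 7·9^2 + 7·9 + 7 = 3524450281 —(−1)→ 3524450280

3373455337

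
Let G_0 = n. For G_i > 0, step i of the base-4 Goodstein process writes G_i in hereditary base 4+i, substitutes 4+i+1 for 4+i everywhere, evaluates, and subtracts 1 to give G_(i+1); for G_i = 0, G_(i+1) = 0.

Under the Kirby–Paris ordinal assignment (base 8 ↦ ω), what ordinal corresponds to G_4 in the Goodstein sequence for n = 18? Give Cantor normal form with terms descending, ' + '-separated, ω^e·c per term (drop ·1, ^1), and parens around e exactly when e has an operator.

G_0=18  [base 4] 4^2 + 2  →[4↦5]→  5^2 + 2 = 27  −1 ⇒ G_1=26
G_1=26  [base 5] 5^2 + 1  →[5↦6]→  6^2 + 1 = 37  −1 ⇒ G_2=36
G_2=36  [base 6] 6^2  →[6↦7]→  7^2 = 49  −1 ⇒ G_3=48
G_3=48  [base 7] 6·7 + 6  →[7↦8]→  6·8 + 6 = 54  −1 ⇒ G_4=53
G_4=53  [base 8] 6·8 + 5  →[8↦9]→  6·9 + 5 = 59  −1 ⇒ G_5=58

ω·6 + 5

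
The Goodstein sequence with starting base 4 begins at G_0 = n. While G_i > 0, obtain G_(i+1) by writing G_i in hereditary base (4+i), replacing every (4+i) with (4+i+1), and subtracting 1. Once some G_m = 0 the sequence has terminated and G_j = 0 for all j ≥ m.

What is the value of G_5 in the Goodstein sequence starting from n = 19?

69

19 —HB4→ 4^2 + 3 —bump→ 5^2 + 3 = 28 —(−1)→ 27
27 —HB5→ 5^2 + 2 —bump→ 6^2 + 2 = 38 —(−1)→ 37
37 —HB6→ 6^2 + 1 —bump→ 7^2 + 1 = 50 —(−1)→ 49
49 —HB7→ 7^2 —bump→ 8^2 = 64 —(−1)→ 63
63 —HB8→ 7·8 + 7 —bump→ 7·9 + 7 = 70 —(−1)→ 69
69 —HB9→ 7·9 + 6 —bump→ 7·10 + 6 = 76 —(−1)→ 75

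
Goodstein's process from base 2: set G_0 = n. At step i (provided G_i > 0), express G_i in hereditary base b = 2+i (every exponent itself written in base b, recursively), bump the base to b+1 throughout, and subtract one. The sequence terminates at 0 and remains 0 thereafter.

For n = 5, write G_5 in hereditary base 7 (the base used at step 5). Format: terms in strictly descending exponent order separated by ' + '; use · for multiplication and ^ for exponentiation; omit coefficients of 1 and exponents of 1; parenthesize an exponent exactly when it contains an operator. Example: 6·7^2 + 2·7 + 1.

G_0 = 5. HB_2(5) = 2^2 + 1. Bump = 28. G_1 = 27.
G_1 = 27. HB_3(27) = 3^3. Bump = 256. G_2 = 255.
G_2 = 255. HB_4(255) = 3·4^3 + 3·4^2 + 3·4 + 3. Bump = 468. G_3 = 467.
G_3 = 467. HB_5(467) = 3·5^3 + 3·5^2 + 3·5 + 2. Bump = 776. G_4 = 775.
G_4 = 775. HB_6(775) = 3·6^3 + 3·6^2 + 3·6 + 1. Bump = 1198. G_5 = 1197.

3·7^3 + 3·7^2 + 3·7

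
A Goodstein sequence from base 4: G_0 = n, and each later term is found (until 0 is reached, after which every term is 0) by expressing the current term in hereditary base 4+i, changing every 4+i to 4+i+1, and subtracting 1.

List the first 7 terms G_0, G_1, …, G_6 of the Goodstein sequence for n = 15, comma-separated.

(0) 15|_4 = 3·4 + 3 ↦ 3·5 + 3|_5 = 18 ⇒ 17
(1) 17|_5 = 3·5 + 2 ↦ 3·6 + 2|_6 = 20 ⇒ 19
(2) 19|_6 = 3·6 + 1 ↦ 3·7 + 1|_7 = 22 ⇒ 21
(3) 21|_7 = 3·7 ↦ 3·8|_8 = 24 ⇒ 23
(4) 23|_8 = 2·8 + 7 ↦ 2·9 + 7|_9 = 25 ⇒ 24
(5) 24|_9 = 2·9 + 6 ↦ 2·10 + 6|_10 = 26 ⇒ 25

15, 17, 19, 21, 23, 24, 25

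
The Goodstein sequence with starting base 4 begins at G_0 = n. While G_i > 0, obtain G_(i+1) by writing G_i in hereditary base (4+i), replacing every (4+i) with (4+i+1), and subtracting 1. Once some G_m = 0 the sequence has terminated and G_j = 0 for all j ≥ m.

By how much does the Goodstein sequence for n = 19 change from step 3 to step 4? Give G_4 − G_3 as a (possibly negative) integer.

step 0: 19 = 4^2 + 3; sub 5 for 4: 5^2 + 3; = 28; G_1 = 28−1 = 27
step 1: 27 = 5^2 + 2; sub 6 for 5: 6^2 + 2; = 38; G_2 = 38−1 = 37
step 2: 37 = 6^2 + 1; sub 7 for 6: 7^2 + 1; = 50; G_3 = 50−1 = 49
step 3: 49 = 7^2; sub 8 for 7: 8^2; = 64; G_4 = 64−1 = 63

14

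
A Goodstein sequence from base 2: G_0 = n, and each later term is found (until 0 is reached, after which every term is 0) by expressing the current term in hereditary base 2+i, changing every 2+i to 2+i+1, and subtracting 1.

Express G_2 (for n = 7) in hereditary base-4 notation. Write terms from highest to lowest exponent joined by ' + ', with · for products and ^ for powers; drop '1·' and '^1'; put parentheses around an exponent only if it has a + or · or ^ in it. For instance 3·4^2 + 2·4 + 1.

G_0 = 7. HB_2(7) = 2^2 + 2 + 1. Bump = 31. G_1 = 30.
G_1 = 30. HB_3(30) = 3^3 + 3. Bump = 260. G_2 = 259.

4^4 + 3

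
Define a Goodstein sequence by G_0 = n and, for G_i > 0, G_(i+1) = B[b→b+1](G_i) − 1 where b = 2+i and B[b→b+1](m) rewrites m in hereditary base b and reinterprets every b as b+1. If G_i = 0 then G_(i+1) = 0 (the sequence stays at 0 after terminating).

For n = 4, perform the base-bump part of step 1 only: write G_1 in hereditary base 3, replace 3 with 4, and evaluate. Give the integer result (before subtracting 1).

G_0 = 4. HB_2(4) = 2^2. Bump = 27. G_1 = 26.
G_1 = 26. HB_3(26) = 2·3^2 + 2·3 + 2. Bump = 42. G_2 = 41.

42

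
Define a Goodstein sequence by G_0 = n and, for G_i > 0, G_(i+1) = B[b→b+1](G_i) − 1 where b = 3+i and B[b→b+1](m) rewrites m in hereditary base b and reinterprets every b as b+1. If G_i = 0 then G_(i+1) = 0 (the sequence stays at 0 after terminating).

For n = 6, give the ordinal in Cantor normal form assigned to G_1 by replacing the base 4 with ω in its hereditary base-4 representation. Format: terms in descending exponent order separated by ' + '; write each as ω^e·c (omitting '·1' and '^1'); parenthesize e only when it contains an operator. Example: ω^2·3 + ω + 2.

step 0: 6 = 2·3; sub 4 for 3: 2·4; = 8; G_1 = 8−1 = 7
step 1: 7 = 4 + 3; sub 5 for 4: 5 + 3; = 8; G_2 = 8−1 = 7

ω + 3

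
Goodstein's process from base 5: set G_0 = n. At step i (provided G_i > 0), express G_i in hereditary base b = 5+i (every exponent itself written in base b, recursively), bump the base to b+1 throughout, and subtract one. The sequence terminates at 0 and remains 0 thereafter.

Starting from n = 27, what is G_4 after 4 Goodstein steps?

step 0: 27 = 5^2 + 2; sub 6 for 5: 6^2 + 2; = 38; G_1 = 38−1 = 37
step 1: 37 = 6^2 + 1; sub 7 for 6: 7^2 + 1; = 50; G_2 = 50−1 = 49
step 2: 49 = 7^2; sub 8 for 7: 8^2; = 64; G_3 = 64−1 = 63
step 3: 63 = 7·8 + 7; sub 9 for 8: 7·9 + 7; = 70; G_4 = 70−1 = 69
step 4: 69 = 7·9 + 6; sub 10 for 9: 7·10 + 6; = 76; G_5 = 76−1 = 75

69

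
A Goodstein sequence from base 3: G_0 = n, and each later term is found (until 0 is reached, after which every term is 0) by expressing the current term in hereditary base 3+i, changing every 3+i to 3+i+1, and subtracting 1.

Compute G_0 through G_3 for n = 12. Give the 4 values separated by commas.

12, 19, 27, 37

G_0 = 12. HB_3(12) = 3^2 + 3. Bump = 20. G_1 = 19.
G_1 = 19. HB_4(19) = 4^2 + 3. Bump = 28. G_2 = 27.
G_2 = 27. HB_5(27) = 5^2 + 2. Bump = 38. G_3 = 37.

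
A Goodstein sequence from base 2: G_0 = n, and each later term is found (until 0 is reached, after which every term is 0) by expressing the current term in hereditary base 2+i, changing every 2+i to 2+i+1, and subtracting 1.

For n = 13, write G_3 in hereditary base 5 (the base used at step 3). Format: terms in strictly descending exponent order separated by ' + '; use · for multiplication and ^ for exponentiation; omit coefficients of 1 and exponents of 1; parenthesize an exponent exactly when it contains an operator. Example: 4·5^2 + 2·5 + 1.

G_0=13  [base 2] 2^(2 + 1) + 2^2 + 1  →[2↦3]→  3^(3 + 1) + 3^3 + 1 = 109  −1 ⇒ G_1=108
G_1=108  [base 3] 3^(3 + 1) + 3^3  →[3↦4]→  4^(4 + 1) + 4^4 = 1280  −1 ⇒ G_2=1279
G_2=1279  [base 4] 4^(4 + 1) + 3·4^3 + 3·4^2 + 3·4 + 3  →[4↦5]→  5^(5 + 1) + 3·5^3 + 3·5^2 + 3·5 + 3 = 16093  −1 ⇒ G_3=16092
G_3=16092  [base 5] 5^(5 + 1) + 3·5^3 + 3·5^2 + 3·5 + 2  →[5↦6]→  6^(6 + 1) + 3·6^3 + 3·6^2 + 3·6 + 2 = 280712  −1 ⇒ G_4=280711

5^(5 + 1) + 3·5^3 + 3·5^2 + 3·5 + 2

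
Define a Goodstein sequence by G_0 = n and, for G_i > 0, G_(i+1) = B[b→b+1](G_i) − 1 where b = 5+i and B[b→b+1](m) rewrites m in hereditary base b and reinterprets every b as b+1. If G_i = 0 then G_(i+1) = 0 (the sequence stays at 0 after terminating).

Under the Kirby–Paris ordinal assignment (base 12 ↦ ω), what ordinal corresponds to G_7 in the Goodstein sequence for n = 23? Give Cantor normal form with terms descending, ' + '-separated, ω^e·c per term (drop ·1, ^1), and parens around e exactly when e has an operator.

ω·3 + 5

step 0: 23 = 4·5 + 3; sub 6 for 5: 4·6 + 3; = 27; G_1 = 27−1 = 26
step 1: 26 = 4·6 + 2; sub 7 for 6: 4·7 + 2; = 30; G_2 = 30−1 = 29
step 2: 29 = 4·7 + 1; sub 8 for 7: 4·8 + 1; = 33; G_3 = 33−1 = 32
step 3: 32 = 4·8; sub 9 for 8: 4·9; = 36; G_4 = 36−1 = 35
step 4: 35 = 3·9 + 8; sub 10 for 9: 3·10 + 8; = 38; G_5 = 38−1 = 37
step 5: 37 = 3·10 + 7; sub 11 for 10: 3·11 + 7; = 40; G_6 = 40−1 = 39
step 6: 39 = 3·11 + 6; sub 12 for 11: 3·12 + 6; = 42; G_7 = 42−1 = 41
step 7: 41 = 3·12 + 5; sub 13 for 12: 3·13 + 5; = 44; G_8 = 44−1 = 43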